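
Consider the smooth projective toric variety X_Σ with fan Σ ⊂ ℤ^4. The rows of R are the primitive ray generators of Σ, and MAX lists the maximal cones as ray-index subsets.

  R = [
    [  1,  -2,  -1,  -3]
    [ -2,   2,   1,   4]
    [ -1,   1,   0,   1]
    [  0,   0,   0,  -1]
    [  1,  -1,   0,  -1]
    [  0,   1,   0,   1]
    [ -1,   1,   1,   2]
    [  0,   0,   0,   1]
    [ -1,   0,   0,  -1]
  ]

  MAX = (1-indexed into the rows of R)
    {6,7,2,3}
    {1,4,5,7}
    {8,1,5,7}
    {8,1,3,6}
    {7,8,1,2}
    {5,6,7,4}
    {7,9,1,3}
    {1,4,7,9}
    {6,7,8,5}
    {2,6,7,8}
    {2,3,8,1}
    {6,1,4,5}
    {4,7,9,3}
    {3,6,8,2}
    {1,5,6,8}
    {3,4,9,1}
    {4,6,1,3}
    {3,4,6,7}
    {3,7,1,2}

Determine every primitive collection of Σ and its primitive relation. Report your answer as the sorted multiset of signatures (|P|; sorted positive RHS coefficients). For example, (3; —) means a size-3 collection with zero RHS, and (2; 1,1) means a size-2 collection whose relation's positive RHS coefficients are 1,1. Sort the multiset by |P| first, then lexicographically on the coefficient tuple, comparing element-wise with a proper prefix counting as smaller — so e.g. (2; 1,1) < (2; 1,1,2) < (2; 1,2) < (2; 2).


The 12 primitive collections of Σ (r=9, n=4):

  P={3,5}:  v_{3} + v_{5} = 0 — sig = (2; —)
  P={4,8}:  v_{4} + v_{8} = 0 — sig = (2; —)
  P={2,4}:  v_{2} + v_{4} = v_{3} + v_{7} — sig = (2; 1,1)
  P={2,5}:  v_{2} + v_{5} = v_{7} + v_{8} — sig = (2; 1,1)
  P={6,9}:  v_{6} + v_{9} = v_{3} + v_{4} — sig = (2; 1,1)
  P={5,9}:  v_{5} + v_{9} = v_{1} + v_{4} + v_{7} — sig = (2; 1,1,1)
  P={8,9}:  v_{8} + v_{9} = v_{1} + v_{3} + v_{7} — sig = (2; 1,1,1)
  P={2,9}:  v_{2} + v_{9} = v_{1} + 2·v_{3} + 2·v_{7} — sig = (2; 1,2,2)
  P={1,6,7}:  v_{1} + v_{6} + v_{7} = 0 — sig = (3; —)
  P={3,7,8}:  v_{3} + v_{7} + v_{8} = v_{2} — sig = (3; 1)
  P={1,2,6}:  v_{1} + v_{2} + v_{6} = v_{3} + v_{8} — sig = (3; 1,1)
  P={1,3,4,7}:  v_{1} + v_{3} + v_{4} + v_{7} = v_{9} — sig = (4; 1)

Sorted signature multiset PRS(X):
{ (2; —) ×2,  (2; 1,1) ×3,  (2; 1,1,1) ×2,  (2; 1,2,2),  (3; —),  (3; 1),  (3; 1,1),  (4; 1) }


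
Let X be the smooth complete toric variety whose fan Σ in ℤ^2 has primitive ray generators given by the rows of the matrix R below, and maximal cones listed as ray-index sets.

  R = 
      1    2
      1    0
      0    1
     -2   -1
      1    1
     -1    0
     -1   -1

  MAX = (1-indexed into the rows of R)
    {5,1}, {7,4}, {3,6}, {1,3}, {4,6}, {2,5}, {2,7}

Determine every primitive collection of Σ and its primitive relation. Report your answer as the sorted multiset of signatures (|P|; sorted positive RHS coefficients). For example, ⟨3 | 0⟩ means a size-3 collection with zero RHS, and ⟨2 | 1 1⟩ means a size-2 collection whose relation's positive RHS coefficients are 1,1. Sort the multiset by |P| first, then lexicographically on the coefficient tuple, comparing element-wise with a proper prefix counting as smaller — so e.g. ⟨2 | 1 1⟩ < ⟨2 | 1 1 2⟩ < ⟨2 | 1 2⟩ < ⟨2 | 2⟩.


Σ has 14 primitive collections:

  P={2,6}:  v_{2} + v_{6} = 0 ; sig = ⟨2 | 0⟩
  P={5,7}:  v_{5} + v_{7} = 0 ; sig = ⟨2 | 0⟩
  P={1,7}:  v_{1} + v_{7} = v_{3} ; sig = ⟨2 | 1⟩
  P={2,3}:  v_{2} + v_{3} = v_{5} ; sig = ⟨2 | 1⟩
  P={2,4}:  v_{2} + v_{4} = v_{7} ; sig = ⟨2 | 1⟩
  P={3,5}:  v_{3} + v_{5} = v_{1} ; sig = ⟨2 | 1⟩
  P={3,7}:  v_{3} + v_{7} = v_{6} ; sig = ⟨2 | 1⟩
  P={4,5}:  v_{4} + v_{5} = v_{6} ; sig = ⟨2 | 1⟩
  P={5,6}:  v_{5} + v_{6} = v_{3} ; sig = ⟨2 | 1⟩
  P={6,7}:  v_{6} + v_{7} = v_{4} ; sig = ⟨2 | 1⟩
  P={1,4}:  v_{1} + v_{4} = v_{3} + v_{6} ; sig = ⟨2 | 1 1⟩
  P={1,2}:  v_{1} + v_{2} = 2·v_{5} ; sig = ⟨2 | 2⟩
  P={1,6}:  v_{1} + v_{6} = 2·v_{3} ; sig = ⟨2 | 2⟩
  P={3,4}:  v_{3} + v_{4} = 2·v_{6} ; sig = ⟨2 | 2⟩

Hence PRS(X_Σ) =
    |P|=2: 14 collections, coeffs (), (), (1), (1), (1), (1), (1), (1), (1), (1), (1,1), (2), (2), (2)


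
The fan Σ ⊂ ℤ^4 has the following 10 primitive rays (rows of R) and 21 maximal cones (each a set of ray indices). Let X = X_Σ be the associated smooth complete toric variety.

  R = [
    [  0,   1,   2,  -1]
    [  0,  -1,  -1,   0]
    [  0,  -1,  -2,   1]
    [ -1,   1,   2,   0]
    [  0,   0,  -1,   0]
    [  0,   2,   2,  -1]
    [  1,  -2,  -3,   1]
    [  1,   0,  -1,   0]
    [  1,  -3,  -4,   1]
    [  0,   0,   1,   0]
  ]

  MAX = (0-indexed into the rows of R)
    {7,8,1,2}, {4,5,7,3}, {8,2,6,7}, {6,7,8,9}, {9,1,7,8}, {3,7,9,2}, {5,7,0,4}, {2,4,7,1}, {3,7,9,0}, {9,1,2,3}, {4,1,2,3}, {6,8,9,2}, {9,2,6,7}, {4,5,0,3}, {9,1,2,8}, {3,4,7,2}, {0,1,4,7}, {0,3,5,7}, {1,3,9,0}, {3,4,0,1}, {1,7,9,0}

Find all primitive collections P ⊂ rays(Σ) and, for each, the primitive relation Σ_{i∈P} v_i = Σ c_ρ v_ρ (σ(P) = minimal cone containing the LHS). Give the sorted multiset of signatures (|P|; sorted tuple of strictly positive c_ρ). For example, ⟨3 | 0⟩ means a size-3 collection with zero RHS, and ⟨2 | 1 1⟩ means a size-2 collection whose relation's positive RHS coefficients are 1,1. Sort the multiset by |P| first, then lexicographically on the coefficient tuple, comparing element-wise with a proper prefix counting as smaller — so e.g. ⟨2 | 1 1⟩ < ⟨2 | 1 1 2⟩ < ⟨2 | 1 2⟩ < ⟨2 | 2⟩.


18 collections generate NE(X_Σ); each relation:

  • {0,2}:  v_{0} + v_{2} = 0  so sig = ⟨2 | 0⟩
  • {4,9}:  v_{4} + v_{9} = 0  so sig = ⟨2 | 0⟩
  • {1,6}:  v_{1} + v_{6} = v_{8}  so sig = ⟨2 | 1⟩
  • {5,6}:  v_{5} + v_{6} = v_{7}  so sig = ⟨2 | 1⟩
  • {1,5}:  v_{1} + v_{5} = v_{0} + v_{4}  so sig = ⟨2 | 1 1⟩
  • {3,6}:  v_{3} + v_{6} = v_{2} + v_{9}  so sig = ⟨2 | 1 1⟩
  • {5,8}:  v_{5} + v_{8} = v_{1} + v_{7}  so sig = ⟨2 | 1 1⟩
  • {0,6}:  v_{0} + v_{6} = v_{1} + v_{7} + v_{9}  so sig = ⟨2 | 1 1 1⟩
  • {2,5}:  v_{2} + v_{5} = v_{3} + v_{4} + v_{7}  so sig = ⟨2 | 1 1 1⟩
  • {3,8}:  v_{3} + v_{8} = v_{1} + v_{2} + v_{9}  so sig = ⟨2 | 1 1 1⟩
  • {4,6}:  v_{4} + v_{6} = v_{1} + v_{2} + v_{7}  so sig = ⟨2 | 1 1 1⟩
  • {5,9}:  v_{5} + v_{9} = v_{0} + v_{3} + v_{7}  so sig = ⟨2 | 1 1 1⟩
  • {0,8}:  v_{0} + v_{8} = 2·v_{1} + v_{7} + v_{9}  so sig = ⟨2 | 1 1 2⟩
  • {4,8}:  v_{4} + v_{8} = 2·v_{1} + v_{2} + v_{7}  so sig = ⟨2 | 1 1 2⟩
  • {1,3,7}:  v_{1} + v_{3} + v_{7} = 0  so sig = ⟨3 | 0⟩
  • {0,3,4,7}:  v_{0} + v_{3} + v_{4} + v_{7} = v_{5}  so sig = ⟨4 | 1⟩
  • {1,2,7,9}:  v_{1} + v_{2} + v_{7} + v_{9} = v_{6}  so sig = ⟨4 | 1⟩
  • {2,7,8,9}:  v_{2} + v_{7} + v_{8} + v_{9} = 2·v_{6}  so sig = ⟨4 | 2⟩

so the primitive-relation signature multiset is
{ ⟨2 | 0⟩ ×2,  ⟨2 | 1⟩ ×2,  ⟨2 | 1 1⟩ ×3,  ⟨2 | 1 1 1⟩ ×5,  ⟨2 | 1 1 2⟩ ×2,  ⟨3 | 0⟩,  ⟨4 | 1⟩ ×2,  ⟨4 | 2⟩ }


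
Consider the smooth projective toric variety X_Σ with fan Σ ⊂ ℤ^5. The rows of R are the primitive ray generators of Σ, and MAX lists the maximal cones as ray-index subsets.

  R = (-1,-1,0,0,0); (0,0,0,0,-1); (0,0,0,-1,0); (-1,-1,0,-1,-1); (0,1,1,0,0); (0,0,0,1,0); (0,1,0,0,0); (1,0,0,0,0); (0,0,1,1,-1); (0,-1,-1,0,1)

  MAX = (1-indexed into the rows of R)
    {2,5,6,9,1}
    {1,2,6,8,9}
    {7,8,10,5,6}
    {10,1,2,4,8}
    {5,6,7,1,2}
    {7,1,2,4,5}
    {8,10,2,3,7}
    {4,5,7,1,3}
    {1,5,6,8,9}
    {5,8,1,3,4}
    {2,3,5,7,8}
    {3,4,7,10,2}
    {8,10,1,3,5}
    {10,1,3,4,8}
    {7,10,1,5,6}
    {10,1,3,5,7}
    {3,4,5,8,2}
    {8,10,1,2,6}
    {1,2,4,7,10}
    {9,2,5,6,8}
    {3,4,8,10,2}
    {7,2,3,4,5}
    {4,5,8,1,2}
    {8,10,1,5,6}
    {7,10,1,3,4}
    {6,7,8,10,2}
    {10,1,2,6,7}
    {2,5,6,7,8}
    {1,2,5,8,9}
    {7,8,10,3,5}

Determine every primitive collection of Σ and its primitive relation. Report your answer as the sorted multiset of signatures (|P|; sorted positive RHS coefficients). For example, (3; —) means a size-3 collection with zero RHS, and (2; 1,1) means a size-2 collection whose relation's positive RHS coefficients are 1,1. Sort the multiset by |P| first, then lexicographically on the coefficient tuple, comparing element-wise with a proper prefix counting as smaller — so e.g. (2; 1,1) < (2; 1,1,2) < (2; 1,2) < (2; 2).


12 collections generate NE(X_Σ); each relation:

  • {3,6}:  v_{3} + v_{6} = 0 ; sig = (2; —)
  • {4,6}:  v_{4} + v_{6} = v_{1} + v_{2} ; sig = (2; 1,1)
  • {7,9}:  v_{7} + v_{9} = v_{2} + v_{5} + v_{6} ; sig = (2; 1,1,1)
  • {9,10}:  v_{9} + v_{10} = v_{1} + v_{6} + v_{8} ; sig = (2; 1,1,1)
  • {3,9}:  v_{3} + v_{9} = v_{1} + v_{2} + v_{5} + v_{8} ; sig = (2; 1,1,1,1)
  • {4,9}:  v_{4} + v_{9} = 2·v_{1} + 2·v_{2} + v_{5} + v_{8} ; sig = (2; 1,1,2,2)
  • {1,7,8}:  v_{1} + v_{7} + v_{8} = 0 ; sig = (3; —)
  • {2,5,10}:  v_{2} + v_{5} + v_{10} = 0 ; sig = (3; —)
  • {1,2,3}:  v_{1} + v_{2} + v_{3} = v_{4} ; sig = (3; 1)
  • {4,5,10}:  v_{4} + v_{5} + v_{10} = v_{1} + v_{3} ; sig = (3; 1,1)
  • {4,7,8}:  v_{4} + v_{7} + v_{8} = v_{2} + v_{3} ; sig = (3; 1,1)
  • {1,2,5,6,8}:  v_{1} + v_{2} + v_{5} + v_{6} + v_{8} = v_{9} ; sig = (5; 1)

Hence PRS(X_Σ) =
{ (2; —),  (2; 1,1),  (2; 1,1,1) ×2,  (2; 1,1,1,1),  (2; 1,1,2,2),  (3; —) ×2,  (3; 1),  (3; 1,1) ×2,  (5; 1) }


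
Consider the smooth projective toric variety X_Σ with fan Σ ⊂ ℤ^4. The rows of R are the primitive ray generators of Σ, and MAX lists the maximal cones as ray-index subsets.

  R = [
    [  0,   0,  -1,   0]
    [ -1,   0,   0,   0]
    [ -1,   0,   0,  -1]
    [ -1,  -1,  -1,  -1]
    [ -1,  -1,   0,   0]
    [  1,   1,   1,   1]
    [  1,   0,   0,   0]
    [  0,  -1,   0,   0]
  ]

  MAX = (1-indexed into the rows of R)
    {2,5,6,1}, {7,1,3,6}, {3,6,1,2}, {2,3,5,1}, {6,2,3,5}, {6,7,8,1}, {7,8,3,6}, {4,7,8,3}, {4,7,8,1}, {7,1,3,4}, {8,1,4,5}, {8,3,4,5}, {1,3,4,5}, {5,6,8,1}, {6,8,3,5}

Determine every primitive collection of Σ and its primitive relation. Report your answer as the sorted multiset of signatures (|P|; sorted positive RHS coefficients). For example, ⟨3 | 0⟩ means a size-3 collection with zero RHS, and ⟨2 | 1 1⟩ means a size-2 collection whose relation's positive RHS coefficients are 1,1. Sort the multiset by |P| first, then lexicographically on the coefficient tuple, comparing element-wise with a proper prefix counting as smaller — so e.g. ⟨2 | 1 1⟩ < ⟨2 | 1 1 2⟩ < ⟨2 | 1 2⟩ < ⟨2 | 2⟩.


|primitive collections| = 7. Relations:

  P = {2,7}:  v_{2} + v_{7} = 0  ⇒ sig = ⟨2 | 0⟩
  P = {4,6}:  v_{4} + v_{6} = 0  ⇒ sig = ⟨2 | 0⟩
  P = {2,8}:  v_{2} + v_{8} = v_{5}  ⇒ sig = ⟨2 | 1⟩
  P = {5,7}:  v_{5} + v_{7} = v_{8}  ⇒ sig = ⟨2 | 1⟩
  P = {2,4}:  v_{2} + v_{4} = v_{1} + v_{3} + v_{5}  ⇒ sig = ⟨2 | 1 1 1⟩
  P = {1,3,8}:  v_{1} + v_{3} + v_{8} = v_{4}  ⇒ sig = ⟨3 | 1⟩
  P = {1,3,5,6}:  v_{1} + v_{3} + v_{5} + v_{6} = v_{2}  ⇒ sig = ⟨4 | 1⟩

Sorted signature multiset PRS(X):
[⟨2 | 0⟩, ⟨2 | 0⟩, ⟨2 | 1⟩, ⟨2 | 1⟩, ⟨2 | 1 1 1⟩, ⟨3 | 1⟩, ⟨4 | 1⟩]


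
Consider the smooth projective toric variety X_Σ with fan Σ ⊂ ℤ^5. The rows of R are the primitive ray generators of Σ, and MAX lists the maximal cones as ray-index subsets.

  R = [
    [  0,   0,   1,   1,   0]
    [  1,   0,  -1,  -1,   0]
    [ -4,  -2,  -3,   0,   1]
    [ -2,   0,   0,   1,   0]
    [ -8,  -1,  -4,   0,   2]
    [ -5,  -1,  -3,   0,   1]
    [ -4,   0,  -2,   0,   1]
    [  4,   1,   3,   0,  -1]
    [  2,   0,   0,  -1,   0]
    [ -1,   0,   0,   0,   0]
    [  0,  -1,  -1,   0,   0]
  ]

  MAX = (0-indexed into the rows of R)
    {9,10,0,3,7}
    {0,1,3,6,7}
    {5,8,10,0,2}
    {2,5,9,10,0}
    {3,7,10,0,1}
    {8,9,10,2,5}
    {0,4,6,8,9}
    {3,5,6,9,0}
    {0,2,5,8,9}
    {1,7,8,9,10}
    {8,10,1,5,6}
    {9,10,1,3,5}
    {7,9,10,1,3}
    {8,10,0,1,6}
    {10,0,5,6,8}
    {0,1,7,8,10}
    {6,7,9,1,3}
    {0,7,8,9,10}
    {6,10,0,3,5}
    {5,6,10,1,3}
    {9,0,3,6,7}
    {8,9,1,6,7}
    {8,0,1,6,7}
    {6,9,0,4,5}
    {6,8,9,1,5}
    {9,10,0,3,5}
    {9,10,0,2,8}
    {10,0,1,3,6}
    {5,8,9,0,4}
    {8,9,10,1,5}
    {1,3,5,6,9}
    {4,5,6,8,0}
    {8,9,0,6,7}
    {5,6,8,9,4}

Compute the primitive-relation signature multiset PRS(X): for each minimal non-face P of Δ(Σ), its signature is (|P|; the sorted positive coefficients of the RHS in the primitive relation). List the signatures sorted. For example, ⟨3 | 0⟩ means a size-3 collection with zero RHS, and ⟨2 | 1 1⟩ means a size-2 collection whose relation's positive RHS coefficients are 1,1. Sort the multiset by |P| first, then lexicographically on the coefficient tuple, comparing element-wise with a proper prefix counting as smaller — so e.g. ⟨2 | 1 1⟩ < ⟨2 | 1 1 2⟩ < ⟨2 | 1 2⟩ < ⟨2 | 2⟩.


Δ(Σ) — 11 vertices, 17 min non-faces:

  • {3,8}:  v_{3} + v_{8} = 0  ⇒ sig = ⟨2 | 0⟩
  • {5,7}:  v_{5} + v_{7} = v_{9}  ⇒ sig = ⟨2 | 1⟩
  • {1,2}:  v_{1} + v_{2} = v_{5} + v_{8} + v_{10}  ⇒ sig = ⟨2 | 1 1 1⟩
  • {1,4}:  v_{1} + v_{4} = v_{5} + v_{6} + v_{8}  ⇒ sig = ⟨2 | 1 1 1⟩
  • {2,3}:  v_{2} + v_{3} = v_{0} + v_{5} + v_{9} + v_{10}  ⇒ sig = ⟨2 | 1 1 1 1⟩
  • {3,4}:  v_{3} + v_{4} = v_{0} + v_{5} + v_{6} + v_{9}  ⇒ sig = ⟨2 | 1 1 1 1⟩
  • {2,7}:  v_{2} + v_{7} = v_{0} + v_{8} + 2·v_{9} + v_{10}  ⇒ sig = ⟨2 | 1 1 1 2⟩
  • {4,7}:  v_{4} + v_{7} = v_{0} + v_{6} + v_{8} + 2·v_{9}  ⇒ sig = ⟨2 | 1 1 1 2⟩
  • {2,6}:  v_{2} + v_{6} = v_{0} + 2·v_{5} + v_{8}  ⇒ sig = ⟨2 | 1 1 2⟩
  • {4,10}:  v_{4} + v_{10} = v_{0} + 2·v_{5} + v_{8}  ⇒ sig = ⟨2 | 1 1 2⟩
  • {2,4}:  v_{2} + v_{4} = 2·v_{0} + 3·v_{5} + 2·v_{8} + v_{9}  ⇒ sig = ⟨2 | 1 2 2 3⟩
  • {0,1,9}:  v_{0} + v_{1} + v_{9} = 0  ⇒ sig = ⟨3 | 0⟩
  • {6,7,10}:  v_{6} + v_{7} + v_{10} = 0  ⇒ sig = ⟨3 | 0⟩
  • {6,9,10}:  v_{6} + v_{9} + v_{10} = v_{5}  ⇒ sig = ⟨3 | 1⟩
  • {0,1,5}:  v_{0} + v_{1} + v_{5} = v_{6} + v_{10}  ⇒ sig = ⟨3 | 1 1⟩
  • {0,5,6,8,9}:  v_{0} + v_{5} + v_{6} + v_{8} + v_{9} = v_{4}  ⇒ sig = ⟨5 | 1⟩
  • {0,5,8,9,10}:  v_{0} + v_{5} + v_{8} + v_{9} + v_{10} = v_{2}  ⇒ sig = ⟨5 | 1⟩

so the primitive-relation signature multiset is
    ⟨2 | 0⟩
    ⟨2 | 1⟩
    ⟨2 | 1 1 1⟩
    ⟨2 | 1 1 1⟩
    ⟨2 | 1 1 1 1⟩
    ⟨2 | 1 1 1 1⟩
    ⟨2 | 1 1 1 2⟩
    ⟨2 | 1 1 1 2⟩
    ⟨2 | 1 1 2⟩
    ⟨2 | 1 1 2⟩
    ⟨2 | 1 2 2 3⟩
    ⟨3 | 0⟩
    ⟨3 | 0⟩
    ⟨3 | 1⟩
    ⟨3 | 1 1⟩
    ⟨5 | 1⟩
    ⟨5 | 1⟩


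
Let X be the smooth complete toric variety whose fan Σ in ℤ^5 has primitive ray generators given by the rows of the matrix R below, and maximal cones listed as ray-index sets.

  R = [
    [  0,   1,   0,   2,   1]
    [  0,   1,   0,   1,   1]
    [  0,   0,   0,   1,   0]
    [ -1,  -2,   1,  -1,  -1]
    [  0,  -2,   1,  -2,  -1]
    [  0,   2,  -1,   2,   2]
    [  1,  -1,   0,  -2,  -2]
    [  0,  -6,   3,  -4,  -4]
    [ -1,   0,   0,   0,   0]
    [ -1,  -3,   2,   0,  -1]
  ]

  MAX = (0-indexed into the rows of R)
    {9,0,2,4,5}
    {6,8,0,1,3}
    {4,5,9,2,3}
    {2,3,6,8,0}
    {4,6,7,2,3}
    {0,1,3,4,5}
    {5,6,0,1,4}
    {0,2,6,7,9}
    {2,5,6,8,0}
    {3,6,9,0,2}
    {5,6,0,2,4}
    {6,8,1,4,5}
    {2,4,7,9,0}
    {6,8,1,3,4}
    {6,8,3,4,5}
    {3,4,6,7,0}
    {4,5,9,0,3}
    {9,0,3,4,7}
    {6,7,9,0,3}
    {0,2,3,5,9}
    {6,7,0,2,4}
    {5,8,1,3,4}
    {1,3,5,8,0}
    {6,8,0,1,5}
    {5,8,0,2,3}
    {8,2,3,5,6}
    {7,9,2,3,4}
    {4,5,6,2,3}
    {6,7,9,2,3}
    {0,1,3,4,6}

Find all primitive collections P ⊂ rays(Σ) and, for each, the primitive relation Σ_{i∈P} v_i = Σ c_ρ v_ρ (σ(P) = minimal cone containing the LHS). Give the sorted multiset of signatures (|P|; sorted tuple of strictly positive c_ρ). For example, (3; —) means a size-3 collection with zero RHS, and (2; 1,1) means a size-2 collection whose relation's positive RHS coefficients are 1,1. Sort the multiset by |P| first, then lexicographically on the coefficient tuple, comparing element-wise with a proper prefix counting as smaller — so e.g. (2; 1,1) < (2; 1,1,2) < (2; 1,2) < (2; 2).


Σ has 14 primitive collections:

  P={1,2}:  v_{1} + v_{2} = v_{0}  ⟹  sig = (2; 1)
  P={7,8}:  v_{7} + v_{8} = v_{0} + 2·v_{3} + v_{4} + v_{6}  ⟹  sig = (2; 1,1,1,2)
  P={1,9}:  v_{1} + v_{9} = 2·v_{0} + v_{3} + v_{4}  ⟹  sig = (2; 1,1,2)
  P={1,7}:  v_{1} + v_{7} = 2·v_{0} + v_{3} + 2·v_{4} + v_{6}  ⟹  sig = (2; 1,1,2,2)
  P={8,9}:  v_{8} + v_{9} = v_{0} + 2·v_{3}  ⟹  sig = (2; 1,2)
  P={5,7}:  v_{5} + v_{7} = 2·v_{2} + 2·v_{4}  ⟹  sig = (2; 2,2)
  P={2,4,8}:  v_{2} + v_{4} + v_{8} = v_{3}  ⟹  sig = (3; 1)
  P={4,6,9}:  v_{4} + v_{6} + v_{9} = v_{7}  ⟹  sig = (3; 1)
  P={0,4,8}:  v_{0} + v_{4} + v_{8} = v_{1} + v_{3}  ⟹  sig = (3; 1,1)
  P={5,6,9}:  v_{5} + v_{6} + v_{9} = 2·v_{2} + v_{4}  ⟹  sig = (3; 1,2)
  P={1,3,5,6}:  v_{1} + v_{3} + v_{5} + v_{6} = 0  ⟹  sig = (4; —)
  P={0,2,3,4}:  v_{0} + v_{2} + v_{3} + v_{4} = v_{9}  ⟹  sig = (4; 1)
  P={0,3,5,6}:  v_{0} + v_{3} + v_{5} + v_{6} = v_{2}  ⟹  sig = (4; 1)
  P={0,2,3,7}:  v_{0} + v_{2} + v_{3} + v_{7} = v_{6} + 2·v_{9}  ⟹  sig = (4; 1,2)

Signatures (|P|; sorted positive RHS coefficients), sorted:
    (2; 1)
    (2; 1,1,1,2)
    (2; 1,1,2)
    (2; 1,1,2,2)
    (2; 1,2)
    (2; 2,2)
    (3; 1)
    (3; 1)
    (3; 1,1)
    (3; 1,2)
    (4; —)
    (4; 1)
    (4; 1)
    (4; 1,2)


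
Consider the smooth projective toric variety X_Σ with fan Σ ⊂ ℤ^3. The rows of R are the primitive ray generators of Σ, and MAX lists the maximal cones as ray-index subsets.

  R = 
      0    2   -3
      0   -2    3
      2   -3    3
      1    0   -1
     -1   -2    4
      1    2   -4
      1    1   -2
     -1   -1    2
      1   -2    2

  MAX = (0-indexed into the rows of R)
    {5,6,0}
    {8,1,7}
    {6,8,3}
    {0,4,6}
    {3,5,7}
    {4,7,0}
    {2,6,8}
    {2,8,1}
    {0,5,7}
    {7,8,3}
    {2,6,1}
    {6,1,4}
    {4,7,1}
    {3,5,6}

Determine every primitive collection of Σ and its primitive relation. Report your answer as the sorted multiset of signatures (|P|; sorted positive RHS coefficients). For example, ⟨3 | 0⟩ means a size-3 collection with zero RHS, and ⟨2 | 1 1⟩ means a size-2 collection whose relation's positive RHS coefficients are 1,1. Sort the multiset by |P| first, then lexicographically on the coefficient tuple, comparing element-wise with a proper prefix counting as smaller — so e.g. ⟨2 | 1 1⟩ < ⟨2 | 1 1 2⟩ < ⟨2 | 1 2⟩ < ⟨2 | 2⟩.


Minimal non-faces — 16 found among 9 rays, 14 max cones:

  {0,1}:  v_{0} + v_{1} = 0  so sig = ⟨2 | 0⟩
  {4,5}:  v_{4} + v_{5} = 0  so sig = ⟨2 | 0⟩
  {6,7}:  v_{6} + v_{7} = 0  so sig = ⟨2 | 0⟩
  {0,3}:  v_{0} + v_{3} = v_{5}  so sig = ⟨2 | 1⟩
  {0,8}:  v_{0} + v_{8} = v_{3}  so sig = ⟨2 | 1⟩
  {1,3}:  v_{1} + v_{3} = v_{8}  so sig = ⟨2 | 1⟩
  {1,5}:  v_{1} + v_{5} = v_{3}  so sig = ⟨2 | 1⟩
  {3,4}:  v_{3} + v_{4} = v_{1}  so sig = ⟨2 | 1⟩
  {0,2}:  v_{0} + v_{2} = v_{6} + v_{8}  so sig = ⟨2 | 1 1⟩
  {2,7}:  v_{2} + v_{7} = v_{1} + v_{8}  so sig = ⟨2 | 1 1⟩
  {2,5}:  v_{2} + v_{5} = v_{3} + v_{6} + v_{8}  so sig = ⟨2 | 1 1 1⟩
  {2,3}:  v_{2} + v_{3} = v_{6} + 2·v_{8}  so sig = ⟨2 | 1 2⟩
  {2,4}:  v_{2} + v_{4} = 3·v_{1} + v_{6}  so sig = ⟨2 | 1 3⟩
  {4,8}:  v_{4} + v_{8} = 2·v_{1}  so sig = ⟨2 | 2⟩
  {5,8}:  v_{5} + v_{8} = 2·v_{3}  so sig = ⟨2 | 2⟩
  {1,6,8}:  v_{1} + v_{6} + v_{8} = v_{2}  so sig = ⟨3 | 1⟩

so the primitive-relation signature multiset is
    |P|=2: 15 collections, coeffs (), (), (), (1), (1), (1), (1), (1), (1,1), (1,1), (1,1,1), (1,2), (1,3), (2), (2)
    |P|=3: 1 collection, coeffs (1)


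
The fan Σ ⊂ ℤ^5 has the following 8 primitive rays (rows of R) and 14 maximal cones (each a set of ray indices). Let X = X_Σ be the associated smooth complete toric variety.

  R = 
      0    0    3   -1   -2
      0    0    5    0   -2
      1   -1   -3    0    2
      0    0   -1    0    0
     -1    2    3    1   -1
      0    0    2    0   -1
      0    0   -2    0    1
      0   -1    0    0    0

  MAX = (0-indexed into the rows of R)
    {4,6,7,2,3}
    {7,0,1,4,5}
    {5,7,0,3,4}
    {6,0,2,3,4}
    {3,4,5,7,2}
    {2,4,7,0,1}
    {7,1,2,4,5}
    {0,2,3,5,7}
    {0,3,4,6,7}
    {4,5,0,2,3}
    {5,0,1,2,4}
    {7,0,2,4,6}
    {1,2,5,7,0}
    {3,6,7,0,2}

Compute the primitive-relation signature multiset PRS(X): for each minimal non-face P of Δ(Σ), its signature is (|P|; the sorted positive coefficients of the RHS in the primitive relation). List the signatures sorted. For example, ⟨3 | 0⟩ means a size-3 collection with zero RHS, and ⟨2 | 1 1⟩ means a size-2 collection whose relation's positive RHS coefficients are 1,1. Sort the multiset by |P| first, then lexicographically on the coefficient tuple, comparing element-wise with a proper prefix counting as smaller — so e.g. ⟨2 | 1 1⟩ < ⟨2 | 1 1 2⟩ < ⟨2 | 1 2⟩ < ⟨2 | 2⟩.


Primitive collections (5):

  P = {5,6}:  v_{5} + v_{6} = 0 — sig = ⟨2 | 0⟩
  P = {1,6}:  v_{1} + v_{6} = v_{0} + v_{2} + v_{4} + v_{7} — sig = ⟨2 | 1 1 1 1⟩
  P = {1,3}:  v_{1} + v_{3} = 2·v_{5} — sig = ⟨2 | 2⟩
  P = {0,2,3,4,7}:  v_{0} + v_{2} + v_{3} + v_{4} + v_{7} = v_{5} — sig = ⟨5 | 1⟩
  P = {0,2,4,5,7}:  v_{0} + v_{2} + v_{4} + v_{5} + v_{7} = v_{1} — sig = ⟨5 | 1⟩

Sorted signature multiset PRS(X):
    ⟨2 | 0⟩
    ⟨2 | 1 1 1 1⟩
    ⟨2 | 2⟩
    ⟨5 | 1⟩
    ⟨5 | 1⟩


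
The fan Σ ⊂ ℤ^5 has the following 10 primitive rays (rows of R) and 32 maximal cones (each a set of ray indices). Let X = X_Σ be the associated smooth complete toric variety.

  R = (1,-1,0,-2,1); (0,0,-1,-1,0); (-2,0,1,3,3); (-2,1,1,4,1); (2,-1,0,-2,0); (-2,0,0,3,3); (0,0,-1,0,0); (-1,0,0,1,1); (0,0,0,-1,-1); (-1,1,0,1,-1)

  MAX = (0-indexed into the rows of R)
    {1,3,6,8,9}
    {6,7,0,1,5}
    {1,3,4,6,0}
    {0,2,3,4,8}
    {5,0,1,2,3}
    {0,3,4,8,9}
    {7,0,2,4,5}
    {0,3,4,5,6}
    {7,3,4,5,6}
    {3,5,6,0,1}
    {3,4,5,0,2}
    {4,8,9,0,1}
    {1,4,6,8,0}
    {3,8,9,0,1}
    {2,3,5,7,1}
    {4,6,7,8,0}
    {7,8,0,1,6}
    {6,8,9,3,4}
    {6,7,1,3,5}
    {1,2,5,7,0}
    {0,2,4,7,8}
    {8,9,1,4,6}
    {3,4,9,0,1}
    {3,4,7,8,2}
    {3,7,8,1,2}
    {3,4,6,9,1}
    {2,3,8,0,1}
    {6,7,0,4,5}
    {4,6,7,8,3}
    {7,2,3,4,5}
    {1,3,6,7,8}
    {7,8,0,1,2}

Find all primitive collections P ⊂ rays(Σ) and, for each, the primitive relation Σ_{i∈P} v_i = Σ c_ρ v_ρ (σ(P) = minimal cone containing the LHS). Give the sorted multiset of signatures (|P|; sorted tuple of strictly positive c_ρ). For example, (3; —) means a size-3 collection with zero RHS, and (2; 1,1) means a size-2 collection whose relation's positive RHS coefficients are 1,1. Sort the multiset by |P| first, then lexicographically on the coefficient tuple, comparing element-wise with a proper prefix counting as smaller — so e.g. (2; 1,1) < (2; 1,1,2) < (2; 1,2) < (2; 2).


Σ has 12 primitive collections:

  {2,6}:  v_{2} + v_{6} = v_{5}  ⇒ sig = (2; 1)
  {5,9}:  v_{5} + v_{9} = v_{1} + v_{3} + v_{7}  ⇒ sig = (2; 1,1,1)
  {7,9}:  v_{7} + v_{9} = v_{1} + v_{3} + v_{8}  ⇒ sig = (2; 1,1,1)
  {2,9}:  v_{2} + v_{9} = v_{0} + v_{1} + 2·v_{3} + v_{8}  ⇒ sig = (2; 1,1,1,2)
  {5,8}:  v_{5} + v_{8} = 2·v_{7}  ⇒ sig = (2; 2)
  {0,3,7}:  v_{0} + v_{3} + v_{7} = v_{2}  ⇒ sig = (3; 1)
  {0,6,9}:  v_{0} + v_{6} + v_{9} = v_{1}  ⇒ sig = (3; 1)
  {1,4,7}:  v_{1} + v_{4} + v_{7} = v_{0} + v_{6}  ⇒ sig = (3; 1,1)
  {1,2,4}:  v_{1} + v_{2} + v_{4} = 2·v_{0} + v_{3} + v_{6}  ⇒ sig = (3; 1,1,2)
  {1,4,5}:  v_{1} + v_{4} + v_{5} = 2·v_{0} + v_{3} + 2·v_{6}  ⇒ sig = (3; 1,2,2)
  {1,3,4,8}:  v_{1} + v_{3} + v_{4} + v_{8} = 0  ⇒ sig = (4; —)
  {0,3,6,8}:  v_{0} + v_{3} + v_{6} + v_{8} = v_{7}  ⇒ sig = (4; 1)

Signatures (|P|; sorted positive RHS coefficients), sorted:
[(2; 1), (2; 1,1,1), (2; 1,1,1), (2; 1,1,1,2), (2; 2), (3; 1), (3; 1), (3; 1,1), (3; 1,1,2), (3; 1,2,2), (4; —), (4; 1)]


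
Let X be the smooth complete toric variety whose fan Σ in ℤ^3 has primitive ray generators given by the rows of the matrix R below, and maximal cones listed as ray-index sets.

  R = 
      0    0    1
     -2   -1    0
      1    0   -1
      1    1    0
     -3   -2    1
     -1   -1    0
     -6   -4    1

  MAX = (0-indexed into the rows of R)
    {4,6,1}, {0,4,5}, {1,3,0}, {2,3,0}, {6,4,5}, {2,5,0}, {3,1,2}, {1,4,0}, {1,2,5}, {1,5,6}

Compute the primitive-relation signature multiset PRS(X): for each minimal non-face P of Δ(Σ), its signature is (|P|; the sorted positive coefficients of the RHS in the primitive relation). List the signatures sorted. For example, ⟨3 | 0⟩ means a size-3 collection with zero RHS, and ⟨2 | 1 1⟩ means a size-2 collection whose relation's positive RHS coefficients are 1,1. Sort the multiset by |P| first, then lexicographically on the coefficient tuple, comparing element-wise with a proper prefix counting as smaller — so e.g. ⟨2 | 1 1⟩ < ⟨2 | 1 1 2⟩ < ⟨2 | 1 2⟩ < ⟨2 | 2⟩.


9 collections generate NE(X_Σ); each relation:

  P={3,5}:  v_{3} + v_{5} = 0 ; sig = ⟨2 | 0⟩
  P={3,4}:  v_{3} + v_{4} = v_{0} + v_{1} ; sig = ⟨2 | 1 1⟩
  P={3,6}:  v_{3} + v_{6} = v_{1} + v_{4} ; sig = ⟨2 | 1 1⟩
  P={2,6}:  v_{2} + v_{6} = v_{1} + 3·v_{5} ; sig = ⟨2 | 1 3⟩
  P={0,6}:  v_{0} + v_{6} = 2·v_{4} ; sig = ⟨2 | 2⟩
  P={2,4}:  v_{2} + v_{4} = 2·v_{5} ; sig = ⟨2 | 2⟩
  P={0,1,2}:  v_{0} + v_{1} + v_{2} = v_{5} ; sig = ⟨3 | 1⟩
  P={0,1,5}:  v_{0} + v_{1} + v_{5} = v_{4} ; sig = ⟨3 | 1⟩
  P={1,4,5}:  v_{1} + v_{4} + v_{5} = v_{6} ; sig = ⟨3 | 1⟩

Sorted signature multiset PRS(X):
{ ⟨2 | 0⟩,  ⟨2 | 1 1⟩ ×2,  ⟨2 | 1 3⟩,  ⟨2 | 2⟩ ×2,  ⟨3 | 1⟩ ×3 }


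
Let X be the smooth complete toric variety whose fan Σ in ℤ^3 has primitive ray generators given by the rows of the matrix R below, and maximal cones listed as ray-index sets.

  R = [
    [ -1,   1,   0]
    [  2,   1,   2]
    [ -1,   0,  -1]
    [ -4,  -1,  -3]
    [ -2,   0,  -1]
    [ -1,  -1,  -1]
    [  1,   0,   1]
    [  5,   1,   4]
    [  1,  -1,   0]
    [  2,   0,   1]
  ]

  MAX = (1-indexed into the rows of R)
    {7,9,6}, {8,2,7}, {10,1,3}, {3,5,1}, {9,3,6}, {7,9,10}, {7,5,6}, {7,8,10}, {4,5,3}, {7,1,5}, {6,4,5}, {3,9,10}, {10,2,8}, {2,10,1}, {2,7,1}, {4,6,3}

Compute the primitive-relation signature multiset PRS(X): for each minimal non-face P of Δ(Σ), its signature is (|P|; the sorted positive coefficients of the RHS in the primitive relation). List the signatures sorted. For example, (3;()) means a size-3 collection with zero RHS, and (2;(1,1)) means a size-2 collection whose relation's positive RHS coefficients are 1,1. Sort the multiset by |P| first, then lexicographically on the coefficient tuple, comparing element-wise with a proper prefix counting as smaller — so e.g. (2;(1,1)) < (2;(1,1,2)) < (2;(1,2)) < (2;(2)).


Δ(Σ) — 10 vertices, 24 min non-faces:

  {1,9}:  v_{1} + v_{9} = 0  ⟹  sig = (2;())
  {3,7}:  v_{3} + v_{7} = 0  ⟹  sig = (2;())
  {5,10}:  v_{5} + v_{10} = 0  ⟹  sig = (2;())
  {1,6}:  v_{1} + v_{6} = v_{5}  ⟹  sig = (2;(1))
  {2,4}:  v_{2} + v_{4} = v_{5}  ⟹  sig = (2;(1))
  {2,6}:  v_{2} + v_{6} = v_{7}  ⟹  sig = (2;(1))
  {4,8}:  v_{4} + v_{8} = v_{7}  ⟹  sig = (2;(1))
  {5,9}:  v_{5} + v_{9} = v_{6}  ⟹  sig = (2;(1))
  {6,10}:  v_{6} + v_{10} = v_{9}  ⟹  sig = (2;(1))
  {2,3}:  v_{2} + v_{3} = v_{1} + v_{10}  ⟹  sig = (2;(1,1))
  {2,5}:  v_{2} + v_{5} = v_{1} + v_{7}  ⟹  sig = (2;(1,1))
  {2,9}:  v_{2} + v_{9} = v_{7} + v_{10}  ⟹  sig = (2;(1,1))
  {3,8}:  v_{3} + v_{8} = v_{2} + v_{10}  ⟹  sig = (2;(1,1))
  {4,7}:  v_{4} + v_{7} = v_{5} + v_{6}  ⟹  sig = (2;(1,1))
  {4,10}:  v_{4} + v_{10} = v_{3} + v_{6}  ⟹  sig = (2;(1,1))
  {5,8}:  v_{5} + v_{8} = v_{2} + v_{7}  ⟹  sig = (2;(1,1))
  {1,4}:  v_{1} + v_{4} = v_{3} + 2·v_{5}  ⟹  sig = (2;(1,2))
  {4,9}:  v_{4} + v_{9} = v_{3} + 2·v_{6}  ⟹  sig = (2;(1,2))
  {6,8}:  v_{6} + v_{8} = 2·v_{7} + v_{10}  ⟹  sig = (2;(1,2))
  {1,8}:  v_{1} + v_{8} = 2·v_{2}  ⟹  sig = (2;(2))
  {8,9}:  v_{8} + v_{9} = 2·v_{7} + 2·v_{10}  ⟹  sig = (2;(2,2))
  {1,7,10}:  v_{1} + v_{7} + v_{10} = v_{2}  ⟹  sig = (3;(1))
  {2,7,10}:  v_{2} + v_{7} + v_{10} = v_{8}  ⟹  sig = (3;(1))
  {3,5,6}:  v_{3} + v_{5} + v_{6} = v_{4}  ⟹  sig = (3;(1))

so the primitive-relation signature multiset is
    (2;())
    (2;())
    (2;())
    (2;(1))
    (2;(1))
    (2;(1))
    (2;(1))
    (2;(1))
    (2;(1))
    (2;(1,1))
    (2;(1,1))
    (2;(1,1))
    (2;(1,1))
    (2;(1,1))
    (2;(1,1))
    (2;(1,1))
    (2;(1,2))
    (2;(1,2))
    (2;(1,2))
    (2;(2))
    (2;(2,2))
    (3;(1))
    (3;(1))
    (3;(1))


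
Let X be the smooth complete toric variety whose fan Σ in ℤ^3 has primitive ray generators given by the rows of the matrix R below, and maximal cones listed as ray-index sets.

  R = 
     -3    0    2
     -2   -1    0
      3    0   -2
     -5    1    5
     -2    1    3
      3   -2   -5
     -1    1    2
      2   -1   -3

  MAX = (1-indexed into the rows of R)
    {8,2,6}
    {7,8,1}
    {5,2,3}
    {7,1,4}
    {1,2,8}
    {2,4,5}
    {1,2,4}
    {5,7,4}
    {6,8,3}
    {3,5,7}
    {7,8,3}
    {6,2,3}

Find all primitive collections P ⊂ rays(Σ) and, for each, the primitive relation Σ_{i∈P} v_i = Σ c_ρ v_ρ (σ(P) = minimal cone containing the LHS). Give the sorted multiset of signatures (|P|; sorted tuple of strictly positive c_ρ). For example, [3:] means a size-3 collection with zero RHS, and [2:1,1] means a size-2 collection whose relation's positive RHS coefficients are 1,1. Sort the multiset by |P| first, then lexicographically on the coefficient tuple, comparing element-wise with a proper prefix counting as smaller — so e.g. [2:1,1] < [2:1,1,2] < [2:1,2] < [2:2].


Minimal non-faces — 11 found among 8 rays, 12 max cones:

  P={1,3}:  v_{1} + v_{3} = 0  ⇒ sig = [2:]
  P={5,8}:  v_{5} + v_{8} = 0  ⇒ sig = [2:]
  P={1,5}:  v_{1} + v_{5} = v_{4}  ⇒ sig = [2:1]
  P={2,7}:  v_{2} + v_{7} = v_{1}  ⇒ sig = [2:1]
  P={3,4}:  v_{3} + v_{4} = v_{5}  ⇒ sig = [2:1]
  P={4,6}:  v_{4} + v_{6} = v_{2}  ⇒ sig = [2:1]
  P={4,8}:  v_{4} + v_{8} = v_{1}  ⇒ sig = [2:1]
  P={6,7}:  v_{6} + v_{7} = v_{8}  ⇒ sig = [2:1]
  P={1,6}:  v_{1} + v_{6} = v_{2} + v_{8}  ⇒ sig = [2:1,1]
  P={5,6}:  v_{5} + v_{6} = v_{2} + v_{3}  ⇒ sig = [2:1,1]
  P={2,3,8}:  v_{2} + v_{3} + v_{8} = v_{6}  ⇒ sig = [3:1]

Sorted signature multiset PRS(X):
    [2:]
    [2:]
    [2:1]
    [2:1]
    [2:1]
    [2:1]
    [2:1]
    [2:1]
    [2:1,1]
    [2:1,1]
    [3:1]


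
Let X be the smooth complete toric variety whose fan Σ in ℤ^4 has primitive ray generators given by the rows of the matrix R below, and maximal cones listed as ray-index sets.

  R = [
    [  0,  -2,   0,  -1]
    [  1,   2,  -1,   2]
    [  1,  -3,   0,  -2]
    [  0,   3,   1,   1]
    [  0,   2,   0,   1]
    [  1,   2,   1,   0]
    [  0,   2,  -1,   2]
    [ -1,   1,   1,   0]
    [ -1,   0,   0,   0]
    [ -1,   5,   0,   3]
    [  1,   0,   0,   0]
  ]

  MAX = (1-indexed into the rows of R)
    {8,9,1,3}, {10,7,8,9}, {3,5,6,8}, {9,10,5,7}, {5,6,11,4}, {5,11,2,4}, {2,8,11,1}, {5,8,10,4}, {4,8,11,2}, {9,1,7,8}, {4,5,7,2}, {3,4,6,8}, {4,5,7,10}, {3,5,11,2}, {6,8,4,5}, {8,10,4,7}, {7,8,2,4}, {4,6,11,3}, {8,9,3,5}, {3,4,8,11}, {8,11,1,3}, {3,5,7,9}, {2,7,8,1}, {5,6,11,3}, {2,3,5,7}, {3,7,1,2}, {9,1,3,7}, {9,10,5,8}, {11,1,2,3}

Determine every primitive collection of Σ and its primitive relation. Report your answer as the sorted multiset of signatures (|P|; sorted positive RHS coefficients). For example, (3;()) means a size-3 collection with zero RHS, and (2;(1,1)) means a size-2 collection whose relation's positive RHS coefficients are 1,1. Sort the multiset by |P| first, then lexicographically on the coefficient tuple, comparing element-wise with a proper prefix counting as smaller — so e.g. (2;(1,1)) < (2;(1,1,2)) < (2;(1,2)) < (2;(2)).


Minimal non-faces — 24 found among 11 rays, 29 max cones:

  P={1,5}:  v_{1} + v_{5} = 0  ⇒ sig = (2;())
  P={9,11}:  v_{9} + v_{11} = 0  ⇒ sig = (2;())
  P={2,9}:  v_{2} + v_{9} = v_{7}  ⇒ sig = (2;(1))
  P={3,10}:  v_{3} + v_{10} = v_{5}  ⇒ sig = (2;(1))
  P={7,11}:  v_{7} + v_{11} = v_{2}  ⇒ sig = (2;(1))
  P={1,4}:  v_{1} + v_{4} = v_{8} + v_{11}  ⇒ sig = (2;(1,1))
  P={1,6}:  v_{1} + v_{6} = v_{3} + v_{4}  ⇒ sig = (2;(1,1))
  P={1,10}:  v_{1} + v_{10} = v_{7} + v_{8}  ⇒ sig = (2;(1,1))
  P={4,9}:  v_{4} + v_{9} = v_{5} + v_{8}  ⇒ sig = (2;(1,1))
  P={10,11}:  v_{10} + v_{11} = v_{4} + v_{7}  ⇒ sig = (2;(1,1))
  P={6,9}:  v_{6} + v_{9} = v_{3} + 2·v_{5} + v_{8}  ⇒ sig = (2;(1,1,2))
  P={2,10}:  v_{2} + v_{10} = v_{4} + 2·v_{7}  ⇒ sig = (2;(1,2))
  P={6,7}:  v_{6} + v_{7} = 2·v_{5} + v_{11}  ⇒ sig = (2;(1,2))
  P={6,10}:  v_{6} + v_{10} = v_{4} + 2·v_{5}  ⇒ sig = (2;(1,2))
  P={2,6}:  v_{2} + v_{6} = 2·v_{5} + 2·v_{11}  ⇒ sig = (2;(2,2))
  P={3,7,8}:  v_{3} + v_{7} + v_{8} = 0  ⇒ sig = (3;())
  P={2,3,8}:  v_{2} + v_{3} + v_{8} = v_{11}  ⇒ sig = (3;(1))
  P={3,4,5}:  v_{3} + v_{4} + v_{5} = v_{6}  ⇒ sig = (3;(1))
  P={5,7,8}:  v_{5} + v_{7} + v_{8} = v_{10}  ⇒ sig = (3;(1))
  P={5,8,11}:  v_{5} + v_{8} + v_{11} = v_{4}  ⇒ sig = (3;(1))
  P={2,5,8}:  v_{2} + v_{5} + v_{8} = v_{4} + v_{7}  ⇒ sig = (3;(1,1))
  P={3,4,7}:  v_{3} + v_{4} + v_{7} = v_{5} + v_{11}  ⇒ sig = (3;(1,1))
  P={2,3,4}:  v_{2} + v_{3} + v_{4} = v_{5} + 2·v_{11}  ⇒ sig = (3;(1,2))
  P={6,8,11}:  v_{6} + v_{8} + v_{11} = v_{3} + 2·v_{4}  ⇒ sig = (3;(1,2))

Sorted signature multiset PRS(X):
{ (2;()) ×2,  (2;(1)) ×3,  (2;(1,1)) ×5,  (2;(1,1,2)),  (2;(1,2)) ×3,  (2;(2,2)),  (3;()),  (3;(1)) ×4,  (3;(1,1)) ×2,  (3;(1,2)) ×2 }


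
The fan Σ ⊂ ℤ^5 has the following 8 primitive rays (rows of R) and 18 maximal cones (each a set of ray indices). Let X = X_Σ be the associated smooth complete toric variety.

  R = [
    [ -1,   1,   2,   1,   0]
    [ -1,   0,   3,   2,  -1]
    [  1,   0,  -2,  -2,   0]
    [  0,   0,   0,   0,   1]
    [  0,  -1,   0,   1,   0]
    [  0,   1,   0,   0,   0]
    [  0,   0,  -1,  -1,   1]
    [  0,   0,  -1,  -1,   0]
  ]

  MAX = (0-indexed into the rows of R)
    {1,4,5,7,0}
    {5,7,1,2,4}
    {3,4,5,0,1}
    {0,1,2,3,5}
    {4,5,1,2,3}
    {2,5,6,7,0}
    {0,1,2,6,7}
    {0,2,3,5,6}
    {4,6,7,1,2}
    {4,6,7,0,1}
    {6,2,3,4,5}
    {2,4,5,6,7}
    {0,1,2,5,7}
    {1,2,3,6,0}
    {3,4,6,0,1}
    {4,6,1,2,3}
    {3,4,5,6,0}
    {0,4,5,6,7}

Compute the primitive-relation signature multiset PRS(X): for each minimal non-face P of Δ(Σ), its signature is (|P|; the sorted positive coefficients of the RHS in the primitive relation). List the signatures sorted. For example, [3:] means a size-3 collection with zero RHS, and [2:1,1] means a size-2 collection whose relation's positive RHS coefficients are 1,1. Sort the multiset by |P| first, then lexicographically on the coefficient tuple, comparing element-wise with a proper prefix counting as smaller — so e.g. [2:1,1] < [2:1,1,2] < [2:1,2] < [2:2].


Primitive collections (3):

  • {3,7}:  v_{3} + v_{7} = v_{6} ; sig = [2:1]
  • {0,2,4}:  v_{0} + v_{2} + v_{4} = 0 ; sig = [3:]
  • {1,5,6}:  v_{1} + v_{5} + v_{6} = v_{0} ; sig = [3:1]

Hence PRS(X_Σ) =
    |P|=2: 1 collection, coeffs (1)
    |P|=3: 2 collections, coeffs (), (1)


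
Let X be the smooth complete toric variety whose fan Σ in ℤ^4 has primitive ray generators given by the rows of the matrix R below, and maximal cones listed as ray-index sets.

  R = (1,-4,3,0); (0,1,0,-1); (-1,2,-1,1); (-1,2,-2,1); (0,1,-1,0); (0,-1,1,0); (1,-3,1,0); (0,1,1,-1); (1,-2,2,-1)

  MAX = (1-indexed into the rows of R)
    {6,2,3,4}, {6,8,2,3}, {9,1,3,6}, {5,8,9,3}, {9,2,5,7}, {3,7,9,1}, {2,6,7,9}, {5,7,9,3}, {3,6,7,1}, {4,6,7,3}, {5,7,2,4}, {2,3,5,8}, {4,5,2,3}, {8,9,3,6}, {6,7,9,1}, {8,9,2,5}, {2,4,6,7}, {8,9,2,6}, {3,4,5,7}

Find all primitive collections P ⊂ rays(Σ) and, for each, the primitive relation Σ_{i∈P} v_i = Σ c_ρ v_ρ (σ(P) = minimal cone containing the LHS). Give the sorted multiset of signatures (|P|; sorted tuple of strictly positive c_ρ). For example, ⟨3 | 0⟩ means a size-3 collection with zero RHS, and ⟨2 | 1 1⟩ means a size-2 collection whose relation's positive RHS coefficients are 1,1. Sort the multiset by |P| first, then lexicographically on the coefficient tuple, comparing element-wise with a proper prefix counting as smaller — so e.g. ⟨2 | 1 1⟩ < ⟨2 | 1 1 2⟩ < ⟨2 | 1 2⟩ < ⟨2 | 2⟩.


11 collections generate NE(X_Σ); each relation:

  {4,9}:  v_{4} + v_{9} = 0 ; sig = ⟨2 | 0⟩
  {5,6}:  v_{5} + v_{6} = 0 ; sig = ⟨2 | 0⟩
  {7,8}:  v_{7} + v_{8} = v_{9} ; sig = ⟨2 | 1⟩
  {1,2}:  v_{1} + v_{2} = v_{6} + v_{9} ; sig = ⟨2 | 1 1⟩
  {4,8}:  v_{4} + v_{8} = v_{2} + v_{3} ; sig = ⟨2 | 1 1⟩
  {1,4}:  v_{1} + v_{4} = v_{3} + v_{6} + v_{7} ; sig = ⟨2 | 1 1 1⟩
  {1,5}:  v_{1} + v_{5} = v_{3} + v_{7} + v_{9} ; sig = ⟨2 | 1 1 1⟩
  {1,8}:  v_{1} + v_{8} = v_{3} + v_{6} + 2·v_{9} ; sig = ⟨2 | 1 1 2⟩
  {2,3,7}:  v_{2} + v_{3} + v_{7} = 0 ; sig = ⟨3 | 0⟩
  {2,3,9}:  v_{2} + v_{3} + v_{9} = v_{8} ; sig = ⟨3 | 1⟩
  {3,6,7,9}:  v_{3} + v_{6} + v_{7} + v_{9} = v_{1} ; sig = ⟨4 | 1⟩

so the primitive-relation signature multiset is
{ ⟨2 | 0⟩ ×2,  ⟨2 | 1⟩,  ⟨2 | 1 1⟩ ×2,  ⟨2 | 1 1 1⟩ ×2,  ⟨2 | 1 1 2⟩,  ⟨3 | 0⟩,  ⟨3 | 1⟩,  ⟨4 | 1⟩ }


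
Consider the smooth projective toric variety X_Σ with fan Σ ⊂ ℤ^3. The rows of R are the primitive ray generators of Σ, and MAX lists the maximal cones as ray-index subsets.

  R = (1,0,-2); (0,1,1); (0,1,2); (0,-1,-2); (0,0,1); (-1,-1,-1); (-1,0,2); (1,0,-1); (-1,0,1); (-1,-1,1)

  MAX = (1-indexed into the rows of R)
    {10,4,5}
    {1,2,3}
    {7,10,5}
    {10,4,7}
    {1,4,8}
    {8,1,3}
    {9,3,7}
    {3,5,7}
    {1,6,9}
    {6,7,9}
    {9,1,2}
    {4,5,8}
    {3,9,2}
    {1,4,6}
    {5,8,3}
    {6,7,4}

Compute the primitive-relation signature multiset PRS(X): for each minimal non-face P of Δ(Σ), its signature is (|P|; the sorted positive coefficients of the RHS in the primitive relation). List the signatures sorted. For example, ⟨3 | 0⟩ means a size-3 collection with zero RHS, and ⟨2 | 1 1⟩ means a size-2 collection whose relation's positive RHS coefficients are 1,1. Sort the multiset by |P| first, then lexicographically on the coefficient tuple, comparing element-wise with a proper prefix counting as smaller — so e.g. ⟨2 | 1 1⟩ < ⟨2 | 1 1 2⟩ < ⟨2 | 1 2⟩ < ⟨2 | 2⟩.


|primitive collections| = 23. Relations:

  {1,7}:  v_{1} + v_{7} = 0  →  sig = ⟨2 | 0⟩
  {3,4}:  v_{3} + v_{4} = 0  →  sig = ⟨2 | 0⟩
  {8,9}:  v_{8} + v_{9} = 0  →  sig = ⟨2 | 0⟩
  {1,5}:  v_{1} + v_{5} = v_{8}  →  sig = ⟨2 | 1⟩
  {2,5}:  v_{2} + v_{5} = v_{3}  →  sig = ⟨2 | 1⟩
  {2,10}:  v_{2} + v_{10} = v_{7}  →  sig = ⟨2 | 1⟩
  {3,6}:  v_{3} + v_{6} = v_{9}  →  sig = ⟨2 | 1⟩
  {4,9}:  v_{4} + v_{9} = v_{6}  →  sig = ⟨2 | 1⟩
  {5,9}:  v_{5} + v_{9} = v_{7}  →  sig = ⟨2 | 1⟩
  {6,8}:  v_{6} + v_{8} = v_{4}  →  sig = ⟨2 | 1⟩
  {7,8}:  v_{7} + v_{8} = v_{5}  →  sig = ⟨2 | 1⟩
  {1,10}:  v_{1} + v_{10} = v_{4} + v_{5}  →  sig = ⟨2 | 1 1⟩
  {2,4}:  v_{2} + v_{4} = v_{1} + v_{9}  →  sig = ⟨2 | 1 1⟩
  {2,7}:  v_{2} + v_{7} = v_{3} + v_{9}  →  sig = ⟨2 | 1 1⟩
  {2,8}:  v_{2} + v_{8} = v_{1} + v_{3}  →  sig = ⟨2 | 1 1⟩
  {3,10}:  v_{3} + v_{10} = v_{5} + v_{7}  →  sig = ⟨2 | 1 1⟩
  {5,6}:  v_{5} + v_{6} = v_{4} + v_{7}  →  sig = ⟨2 | 1 1⟩
  {2,6}:  v_{2} + v_{6} = v_{1} + 2·v_{9}  →  sig = ⟨2 | 1 2⟩
  {8,10}:  v_{8} + v_{10} = v_{4} + 2·v_{5}  →  sig = ⟨2 | 1 2⟩
  {9,10}:  v_{9} + v_{10} = v_{4} + 2·v_{7}  →  sig = ⟨2 | 1 2⟩
  {6,10}:  v_{6} + v_{10} = 2·v_{4} + 2·v_{7}  →  sig = ⟨2 | 2 2⟩
  {1,3,9}:  v_{1} + v_{3} + v_{9} = v_{2}  →  sig = ⟨3 | 1⟩
  {4,5,7}:  v_{4} + v_{5} + v_{7} = v_{10}  →  sig = ⟨3 | 1⟩

Sorted signature multiset PRS(X):
[⟨2 | 0⟩, ⟨2 | 0⟩, ⟨2 | 0⟩, ⟨2 | 1⟩, ⟨2 | 1⟩, ⟨2 | 1⟩, ⟨2 | 1⟩, ⟨2 | 1⟩, ⟨2 | 1⟩, ⟨2 | 1⟩, ⟨2 | 1⟩, ⟨2 | 1 1⟩, ⟨2 | 1 1⟩, ⟨2 | 1 1⟩, ⟨2 | 1 1⟩, ⟨2 | 1 1⟩, ⟨2 | 1 1⟩, ⟨2 | 1 2⟩, ⟨2 | 1 2⟩, ⟨2 | 1 2⟩, ⟨2 | 2 2⟩, ⟨3 | 1⟩, ⟨3 | 1⟩]


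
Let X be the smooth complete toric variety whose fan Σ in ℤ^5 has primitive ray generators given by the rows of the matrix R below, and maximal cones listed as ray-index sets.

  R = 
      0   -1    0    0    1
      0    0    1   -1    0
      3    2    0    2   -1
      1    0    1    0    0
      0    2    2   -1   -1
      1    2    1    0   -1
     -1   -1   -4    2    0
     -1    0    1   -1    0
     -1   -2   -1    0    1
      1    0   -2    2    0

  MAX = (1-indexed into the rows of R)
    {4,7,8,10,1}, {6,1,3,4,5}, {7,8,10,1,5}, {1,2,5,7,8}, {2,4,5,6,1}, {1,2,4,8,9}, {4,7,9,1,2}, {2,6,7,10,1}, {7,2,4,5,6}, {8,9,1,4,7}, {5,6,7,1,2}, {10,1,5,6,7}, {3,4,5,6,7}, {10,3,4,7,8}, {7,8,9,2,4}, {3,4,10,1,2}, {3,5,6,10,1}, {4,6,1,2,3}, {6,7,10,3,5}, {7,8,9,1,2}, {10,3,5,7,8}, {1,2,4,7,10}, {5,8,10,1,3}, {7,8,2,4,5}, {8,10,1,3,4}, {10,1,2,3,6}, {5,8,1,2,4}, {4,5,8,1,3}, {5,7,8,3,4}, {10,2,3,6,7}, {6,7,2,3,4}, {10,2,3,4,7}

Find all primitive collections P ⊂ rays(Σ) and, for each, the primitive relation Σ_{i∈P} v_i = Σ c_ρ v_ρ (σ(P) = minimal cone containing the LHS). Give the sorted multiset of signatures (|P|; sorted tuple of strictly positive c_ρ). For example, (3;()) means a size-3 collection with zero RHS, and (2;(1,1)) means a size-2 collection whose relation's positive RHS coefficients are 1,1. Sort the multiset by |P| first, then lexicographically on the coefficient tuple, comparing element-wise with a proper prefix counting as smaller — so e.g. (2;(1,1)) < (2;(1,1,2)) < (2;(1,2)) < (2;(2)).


15 collections generate NE(X_Σ); each relation:

  P = {6,9}:  v_{6} + v_{9} = 0  ⟹  sig = (2;())
  P = {5,9}:  v_{5} + v_{9} = v_{8}  ⟹  sig = (2;(1))
  P = {6,8}:  v_{6} + v_{8} = v_{5}  ⟹  sig = (2;(1))
  P = {3,9}:  v_{3} + v_{9} = v_{4} + v_{10}  ⟹  sig = (2;(1,1))
  P = {9,10}:  v_{9} + v_{10} = v_{1} + v_{4} + v_{7}  ⟹  sig = (2;(1,1,1))
  P = {2,8,10}:  v_{2} + v_{8} + v_{10} = 0  ⟹  sig = (3;())
  P = {2,5,10}:  v_{2} + v_{5} + v_{10} = v_{6}  ⟹  sig = (3;(1))
  P = {4,6,10}:  v_{4} + v_{6} + v_{10} = v_{3}  ⟹  sig = (3;(1))
  P = {2,3,8}:  v_{2} + v_{3} + v_{8} = v_{4} + v_{6}  ⟹  sig = (3;(1,1))
  P = {4,5,10}:  v_{4} + v_{5} + v_{10} = v_{3} + v_{8}  ⟹  sig = (3;(1,1))
  P = {2,3,5}:  v_{2} + v_{3} + v_{5} = v_{4} + 2·v_{6}  ⟹  sig = (3;(1,2))
  P = {1,3,7}:  v_{1} + v_{3} + v_{7} = 2·v_{10}  ⟹  sig = (3;(2))
  P = {1,4,6,7}:  v_{1} + v_{4} + v_{6} + v_{7} = v_{10}  ⟹  sig = (4;(1))
  P = {1,4,5,7}:  v_{1} + v_{4} + v_{5} + v_{7} = v_{8} + v_{10}  ⟹  sig = (4;(1,1))
  P = {1,2,4,7,8}:  v_{1} + v_{2} + v_{4} + v_{7} + v_{8} = v_{9}  ⟹  sig = (5;(1))

Sorted signature multiset PRS(X):
{ (2;()),  (2;(1)) ×2,  (2;(1,1)),  (2;(1,1,1)),  (3;()),  (3;(1)) ×2,  (3;(1,1)) ×2,  (3;(1,2)),  (3;(2)),  (4;(1)),  (4;(1,1)),  (5;(1)) }
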